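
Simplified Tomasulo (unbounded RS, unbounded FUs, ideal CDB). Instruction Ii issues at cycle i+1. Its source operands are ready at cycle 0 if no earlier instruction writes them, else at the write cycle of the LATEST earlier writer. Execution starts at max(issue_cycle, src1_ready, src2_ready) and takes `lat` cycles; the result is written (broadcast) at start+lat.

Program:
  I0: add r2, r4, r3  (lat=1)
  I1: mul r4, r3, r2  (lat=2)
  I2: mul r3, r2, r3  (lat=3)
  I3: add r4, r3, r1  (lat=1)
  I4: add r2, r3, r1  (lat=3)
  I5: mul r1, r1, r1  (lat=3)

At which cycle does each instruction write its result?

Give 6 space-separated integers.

Answer: 2 4 6 7 9 9

Derivation:
I0 add r2: issue@1 deps=(None,None) exec_start@1 write@2
I1 mul r4: issue@2 deps=(None,0) exec_start@2 write@4
I2 mul r3: issue@3 deps=(0,None) exec_start@3 write@6
I3 add r4: issue@4 deps=(2,None) exec_start@6 write@7
I4 add r2: issue@5 deps=(2,None) exec_start@6 write@9
I5 mul r1: issue@6 deps=(None,None) exec_start@6 write@9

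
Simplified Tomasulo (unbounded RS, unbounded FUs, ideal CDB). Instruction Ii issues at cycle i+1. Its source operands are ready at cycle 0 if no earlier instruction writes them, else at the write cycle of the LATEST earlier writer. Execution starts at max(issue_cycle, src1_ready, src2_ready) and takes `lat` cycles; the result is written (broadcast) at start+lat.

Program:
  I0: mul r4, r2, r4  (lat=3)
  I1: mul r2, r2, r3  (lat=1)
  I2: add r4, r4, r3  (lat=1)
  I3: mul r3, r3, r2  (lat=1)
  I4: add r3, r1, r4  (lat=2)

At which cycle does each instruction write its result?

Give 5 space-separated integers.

Answer: 4 3 5 5 7

Derivation:
I0 mul r4: issue@1 deps=(None,None) exec_start@1 write@4
I1 mul r2: issue@2 deps=(None,None) exec_start@2 write@3
I2 add r4: issue@3 deps=(0,None) exec_start@4 write@5
I3 mul r3: issue@4 deps=(None,1) exec_start@4 write@5
I4 add r3: issue@5 deps=(None,2) exec_start@5 write@7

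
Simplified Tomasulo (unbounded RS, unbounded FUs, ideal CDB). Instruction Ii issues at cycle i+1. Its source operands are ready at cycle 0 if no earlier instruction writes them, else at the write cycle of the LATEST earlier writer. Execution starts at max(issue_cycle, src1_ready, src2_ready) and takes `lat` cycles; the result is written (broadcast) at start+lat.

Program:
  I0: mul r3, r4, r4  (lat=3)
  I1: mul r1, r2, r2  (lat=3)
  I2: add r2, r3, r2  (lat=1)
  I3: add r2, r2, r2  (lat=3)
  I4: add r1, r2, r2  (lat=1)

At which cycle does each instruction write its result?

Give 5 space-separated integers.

I0 mul r3: issue@1 deps=(None,None) exec_start@1 write@4
I1 mul r1: issue@2 deps=(None,None) exec_start@2 write@5
I2 add r2: issue@3 deps=(0,None) exec_start@4 write@5
I3 add r2: issue@4 deps=(2,2) exec_start@5 write@8
I4 add r1: issue@5 deps=(3,3) exec_start@8 write@9

Answer: 4 5 5 8 9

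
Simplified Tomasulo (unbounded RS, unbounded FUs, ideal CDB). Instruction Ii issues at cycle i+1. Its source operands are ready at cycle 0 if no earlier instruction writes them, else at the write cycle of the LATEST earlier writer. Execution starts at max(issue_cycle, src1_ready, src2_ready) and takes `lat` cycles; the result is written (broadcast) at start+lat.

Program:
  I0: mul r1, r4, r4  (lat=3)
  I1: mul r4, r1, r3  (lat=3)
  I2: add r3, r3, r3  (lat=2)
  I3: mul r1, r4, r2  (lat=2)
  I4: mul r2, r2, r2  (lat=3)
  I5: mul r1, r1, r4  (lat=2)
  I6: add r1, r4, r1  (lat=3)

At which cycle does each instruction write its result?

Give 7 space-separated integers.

I0 mul r1: issue@1 deps=(None,None) exec_start@1 write@4
I1 mul r4: issue@2 deps=(0,None) exec_start@4 write@7
I2 add r3: issue@3 deps=(None,None) exec_start@3 write@5
I3 mul r1: issue@4 deps=(1,None) exec_start@7 write@9
I4 mul r2: issue@5 deps=(None,None) exec_start@5 write@8
I5 mul r1: issue@6 deps=(3,1) exec_start@9 write@11
I6 add r1: issue@7 deps=(1,5) exec_start@11 write@14

Answer: 4 7 5 9 8 11 14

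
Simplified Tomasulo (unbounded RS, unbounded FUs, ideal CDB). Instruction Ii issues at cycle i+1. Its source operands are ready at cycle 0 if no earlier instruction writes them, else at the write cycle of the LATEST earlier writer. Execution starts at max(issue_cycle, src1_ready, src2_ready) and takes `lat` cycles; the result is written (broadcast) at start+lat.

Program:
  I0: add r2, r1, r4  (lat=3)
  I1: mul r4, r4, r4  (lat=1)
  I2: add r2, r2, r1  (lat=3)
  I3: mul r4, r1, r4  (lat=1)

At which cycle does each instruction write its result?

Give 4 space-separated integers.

Answer: 4 3 7 5

Derivation:
I0 add r2: issue@1 deps=(None,None) exec_start@1 write@4
I1 mul r4: issue@2 deps=(None,None) exec_start@2 write@3
I2 add r2: issue@3 deps=(0,None) exec_start@4 write@7
I3 mul r4: issue@4 deps=(None,1) exec_start@4 write@5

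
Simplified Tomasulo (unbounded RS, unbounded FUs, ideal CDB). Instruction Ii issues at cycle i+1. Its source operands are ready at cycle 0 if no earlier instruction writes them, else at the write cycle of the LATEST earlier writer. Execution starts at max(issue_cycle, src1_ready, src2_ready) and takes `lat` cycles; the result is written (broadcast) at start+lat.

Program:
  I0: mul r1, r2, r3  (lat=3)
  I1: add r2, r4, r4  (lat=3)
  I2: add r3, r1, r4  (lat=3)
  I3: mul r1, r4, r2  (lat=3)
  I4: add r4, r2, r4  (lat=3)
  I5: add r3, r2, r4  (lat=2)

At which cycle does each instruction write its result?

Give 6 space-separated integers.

I0 mul r1: issue@1 deps=(None,None) exec_start@1 write@4
I1 add r2: issue@2 deps=(None,None) exec_start@2 write@5
I2 add r3: issue@3 deps=(0,None) exec_start@4 write@7
I3 mul r1: issue@4 deps=(None,1) exec_start@5 write@8
I4 add r4: issue@5 deps=(1,None) exec_start@5 write@8
I5 add r3: issue@6 deps=(1,4) exec_start@8 write@10

Answer: 4 5 7 8 8 10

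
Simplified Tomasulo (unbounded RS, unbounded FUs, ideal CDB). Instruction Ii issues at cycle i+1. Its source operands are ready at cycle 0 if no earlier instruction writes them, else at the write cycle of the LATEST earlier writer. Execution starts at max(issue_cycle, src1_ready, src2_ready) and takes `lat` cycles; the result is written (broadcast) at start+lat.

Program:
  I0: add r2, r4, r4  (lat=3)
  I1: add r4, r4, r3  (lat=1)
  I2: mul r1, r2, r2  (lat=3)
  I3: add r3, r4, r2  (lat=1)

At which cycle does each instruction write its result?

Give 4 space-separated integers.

I0 add r2: issue@1 deps=(None,None) exec_start@1 write@4
I1 add r4: issue@2 deps=(None,None) exec_start@2 write@3
I2 mul r1: issue@3 deps=(0,0) exec_start@4 write@7
I3 add r3: issue@4 deps=(1,0) exec_start@4 write@5

Answer: 4 3 7 5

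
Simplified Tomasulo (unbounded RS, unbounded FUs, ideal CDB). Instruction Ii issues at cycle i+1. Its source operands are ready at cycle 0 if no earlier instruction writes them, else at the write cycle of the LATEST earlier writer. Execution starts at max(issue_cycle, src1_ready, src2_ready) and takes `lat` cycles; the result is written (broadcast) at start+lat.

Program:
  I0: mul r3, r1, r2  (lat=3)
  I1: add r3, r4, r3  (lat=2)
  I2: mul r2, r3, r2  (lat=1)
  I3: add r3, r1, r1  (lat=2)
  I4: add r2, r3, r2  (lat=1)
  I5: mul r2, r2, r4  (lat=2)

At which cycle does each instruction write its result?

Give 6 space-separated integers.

I0 mul r3: issue@1 deps=(None,None) exec_start@1 write@4
I1 add r3: issue@2 deps=(None,0) exec_start@4 write@6
I2 mul r2: issue@3 deps=(1,None) exec_start@6 write@7
I3 add r3: issue@4 deps=(None,None) exec_start@4 write@6
I4 add r2: issue@5 deps=(3,2) exec_start@7 write@8
I5 mul r2: issue@6 deps=(4,None) exec_start@8 write@10

Answer: 4 6 7 6 8 10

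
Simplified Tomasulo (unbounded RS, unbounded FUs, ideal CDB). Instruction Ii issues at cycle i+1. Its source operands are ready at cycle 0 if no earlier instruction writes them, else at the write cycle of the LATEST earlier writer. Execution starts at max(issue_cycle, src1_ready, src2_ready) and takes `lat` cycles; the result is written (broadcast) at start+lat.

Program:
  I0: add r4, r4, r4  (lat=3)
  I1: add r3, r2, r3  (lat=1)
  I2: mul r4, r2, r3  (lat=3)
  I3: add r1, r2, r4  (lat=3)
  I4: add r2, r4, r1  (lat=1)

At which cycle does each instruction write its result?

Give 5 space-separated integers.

I0 add r4: issue@1 deps=(None,None) exec_start@1 write@4
I1 add r3: issue@2 deps=(None,None) exec_start@2 write@3
I2 mul r4: issue@3 deps=(None,1) exec_start@3 write@6
I3 add r1: issue@4 deps=(None,2) exec_start@6 write@9
I4 add r2: issue@5 deps=(2,3) exec_start@9 write@10

Answer: 4 3 6 9 10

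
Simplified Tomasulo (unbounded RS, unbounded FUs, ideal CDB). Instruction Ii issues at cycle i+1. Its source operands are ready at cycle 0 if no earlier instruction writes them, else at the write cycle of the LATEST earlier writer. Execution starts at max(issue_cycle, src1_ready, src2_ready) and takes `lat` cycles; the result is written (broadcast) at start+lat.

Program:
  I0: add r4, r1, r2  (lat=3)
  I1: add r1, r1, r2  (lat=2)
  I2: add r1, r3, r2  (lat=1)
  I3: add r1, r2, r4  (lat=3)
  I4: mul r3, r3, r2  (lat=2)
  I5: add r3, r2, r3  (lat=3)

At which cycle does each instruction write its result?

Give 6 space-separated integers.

Answer: 4 4 4 7 7 10

Derivation:
I0 add r4: issue@1 deps=(None,None) exec_start@1 write@4
I1 add r1: issue@2 deps=(None,None) exec_start@2 write@4
I2 add r1: issue@3 deps=(None,None) exec_start@3 write@4
I3 add r1: issue@4 deps=(None,0) exec_start@4 write@7
I4 mul r3: issue@5 deps=(None,None) exec_start@5 write@7
I5 add r3: issue@6 deps=(None,4) exec_start@7 write@10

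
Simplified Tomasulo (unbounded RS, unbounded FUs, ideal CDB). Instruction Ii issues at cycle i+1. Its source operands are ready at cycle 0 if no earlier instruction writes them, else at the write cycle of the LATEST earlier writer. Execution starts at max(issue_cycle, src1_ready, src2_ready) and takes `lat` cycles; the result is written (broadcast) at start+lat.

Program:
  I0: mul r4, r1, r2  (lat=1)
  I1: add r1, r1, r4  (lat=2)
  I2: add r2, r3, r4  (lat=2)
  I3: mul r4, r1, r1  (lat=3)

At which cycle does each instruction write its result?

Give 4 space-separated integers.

I0 mul r4: issue@1 deps=(None,None) exec_start@1 write@2
I1 add r1: issue@2 deps=(None,0) exec_start@2 write@4
I2 add r2: issue@3 deps=(None,0) exec_start@3 write@5
I3 mul r4: issue@4 deps=(1,1) exec_start@4 write@7

Answer: 2 4 5 7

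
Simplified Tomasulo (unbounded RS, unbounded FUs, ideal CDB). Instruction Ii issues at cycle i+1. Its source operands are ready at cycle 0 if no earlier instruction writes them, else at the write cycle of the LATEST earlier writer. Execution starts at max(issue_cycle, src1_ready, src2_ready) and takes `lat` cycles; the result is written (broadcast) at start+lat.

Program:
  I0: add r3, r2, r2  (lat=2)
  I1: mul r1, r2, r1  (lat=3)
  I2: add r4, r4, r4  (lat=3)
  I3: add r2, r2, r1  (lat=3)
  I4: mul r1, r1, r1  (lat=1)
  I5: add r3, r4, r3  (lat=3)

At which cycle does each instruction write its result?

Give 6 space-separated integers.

Answer: 3 5 6 8 6 9

Derivation:
I0 add r3: issue@1 deps=(None,None) exec_start@1 write@3
I1 mul r1: issue@2 deps=(None,None) exec_start@2 write@5
I2 add r4: issue@3 deps=(None,None) exec_start@3 write@6
I3 add r2: issue@4 deps=(None,1) exec_start@5 write@8
I4 mul r1: issue@5 deps=(1,1) exec_start@5 write@6
I5 add r3: issue@6 deps=(2,0) exec_start@6 write@9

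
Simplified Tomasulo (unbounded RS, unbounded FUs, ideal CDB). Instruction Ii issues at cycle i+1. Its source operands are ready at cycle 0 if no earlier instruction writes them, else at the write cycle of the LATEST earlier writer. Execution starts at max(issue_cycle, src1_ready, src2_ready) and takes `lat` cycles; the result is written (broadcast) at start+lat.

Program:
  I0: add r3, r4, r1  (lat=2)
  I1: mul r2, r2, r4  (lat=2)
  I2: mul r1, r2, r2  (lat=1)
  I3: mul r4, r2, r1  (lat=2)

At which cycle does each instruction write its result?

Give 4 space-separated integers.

I0 add r3: issue@1 deps=(None,None) exec_start@1 write@3
I1 mul r2: issue@2 deps=(None,None) exec_start@2 write@4
I2 mul r1: issue@3 deps=(1,1) exec_start@4 write@5
I3 mul r4: issue@4 deps=(1,2) exec_start@5 write@7

Answer: 3 4 5 7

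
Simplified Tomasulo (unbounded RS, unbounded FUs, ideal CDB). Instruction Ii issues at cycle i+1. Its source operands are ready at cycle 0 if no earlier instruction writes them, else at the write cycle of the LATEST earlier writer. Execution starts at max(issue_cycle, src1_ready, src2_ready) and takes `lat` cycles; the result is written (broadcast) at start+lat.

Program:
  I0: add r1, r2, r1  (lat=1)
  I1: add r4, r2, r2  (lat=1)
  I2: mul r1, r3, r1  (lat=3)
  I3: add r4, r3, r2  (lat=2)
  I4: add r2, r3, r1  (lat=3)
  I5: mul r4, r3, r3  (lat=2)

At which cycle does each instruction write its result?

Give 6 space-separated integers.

I0 add r1: issue@1 deps=(None,None) exec_start@1 write@2
I1 add r4: issue@2 deps=(None,None) exec_start@2 write@3
I2 mul r1: issue@3 deps=(None,0) exec_start@3 write@6
I3 add r4: issue@4 deps=(None,None) exec_start@4 write@6
I4 add r2: issue@5 deps=(None,2) exec_start@6 write@9
I5 mul r4: issue@6 deps=(None,None) exec_start@6 write@8

Answer: 2 3 6 6 9 8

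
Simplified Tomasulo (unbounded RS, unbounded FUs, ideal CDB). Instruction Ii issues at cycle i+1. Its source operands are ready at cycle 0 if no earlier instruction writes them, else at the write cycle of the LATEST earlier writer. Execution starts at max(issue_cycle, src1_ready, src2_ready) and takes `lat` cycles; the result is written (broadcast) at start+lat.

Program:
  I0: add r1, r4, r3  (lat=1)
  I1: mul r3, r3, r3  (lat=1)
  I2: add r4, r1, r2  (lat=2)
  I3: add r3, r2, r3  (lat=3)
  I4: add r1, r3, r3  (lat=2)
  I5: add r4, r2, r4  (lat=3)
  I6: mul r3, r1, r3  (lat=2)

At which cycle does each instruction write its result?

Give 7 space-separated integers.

Answer: 2 3 5 7 9 9 11

Derivation:
I0 add r1: issue@1 deps=(None,None) exec_start@1 write@2
I1 mul r3: issue@2 deps=(None,None) exec_start@2 write@3
I2 add r4: issue@3 deps=(0,None) exec_start@3 write@5
I3 add r3: issue@4 deps=(None,1) exec_start@4 write@7
I4 add r1: issue@5 deps=(3,3) exec_start@7 write@9
I5 add r4: issue@6 deps=(None,2) exec_start@6 write@9
I6 mul r3: issue@7 deps=(4,3) exec_start@9 write@11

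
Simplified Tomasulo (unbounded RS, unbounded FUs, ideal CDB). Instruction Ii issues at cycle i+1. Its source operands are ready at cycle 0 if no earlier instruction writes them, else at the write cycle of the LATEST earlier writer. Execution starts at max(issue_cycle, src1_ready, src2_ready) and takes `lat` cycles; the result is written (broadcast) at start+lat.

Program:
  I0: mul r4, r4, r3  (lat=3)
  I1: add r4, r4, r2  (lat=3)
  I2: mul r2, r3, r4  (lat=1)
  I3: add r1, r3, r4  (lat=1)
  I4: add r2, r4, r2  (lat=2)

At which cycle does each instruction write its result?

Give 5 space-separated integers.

Answer: 4 7 8 8 10

Derivation:
I0 mul r4: issue@1 deps=(None,None) exec_start@1 write@4
I1 add r4: issue@2 deps=(0,None) exec_start@4 write@7
I2 mul r2: issue@3 deps=(None,1) exec_start@7 write@8
I3 add r1: issue@4 deps=(None,1) exec_start@7 write@8
I4 add r2: issue@5 deps=(1,2) exec_start@8 write@10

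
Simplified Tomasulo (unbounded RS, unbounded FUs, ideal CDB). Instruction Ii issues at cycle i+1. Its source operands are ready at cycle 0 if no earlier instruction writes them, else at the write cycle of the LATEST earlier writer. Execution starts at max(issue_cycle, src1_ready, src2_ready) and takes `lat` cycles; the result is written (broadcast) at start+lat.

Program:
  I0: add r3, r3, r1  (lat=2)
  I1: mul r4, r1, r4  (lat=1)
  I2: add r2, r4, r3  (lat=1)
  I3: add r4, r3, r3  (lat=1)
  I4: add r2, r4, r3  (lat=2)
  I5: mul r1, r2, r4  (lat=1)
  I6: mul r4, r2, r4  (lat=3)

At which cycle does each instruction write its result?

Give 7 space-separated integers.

Answer: 3 3 4 5 7 8 10

Derivation:
I0 add r3: issue@1 deps=(None,None) exec_start@1 write@3
I1 mul r4: issue@2 deps=(None,None) exec_start@2 write@3
I2 add r2: issue@3 deps=(1,0) exec_start@3 write@4
I3 add r4: issue@4 deps=(0,0) exec_start@4 write@5
I4 add r2: issue@5 deps=(3,0) exec_start@5 write@7
I5 mul r1: issue@6 deps=(4,3) exec_start@7 write@8
I6 mul r4: issue@7 deps=(4,3) exec_start@7 write@10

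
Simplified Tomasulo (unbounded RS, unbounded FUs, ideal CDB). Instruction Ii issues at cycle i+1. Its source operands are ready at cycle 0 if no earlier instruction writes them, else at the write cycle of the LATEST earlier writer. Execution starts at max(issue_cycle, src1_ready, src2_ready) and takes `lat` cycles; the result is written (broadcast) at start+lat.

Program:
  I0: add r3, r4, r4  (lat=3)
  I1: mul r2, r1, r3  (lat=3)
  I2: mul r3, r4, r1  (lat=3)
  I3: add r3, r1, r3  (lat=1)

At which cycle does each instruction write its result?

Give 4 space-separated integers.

Answer: 4 7 6 7

Derivation:
I0 add r3: issue@1 deps=(None,None) exec_start@1 write@4
I1 mul r2: issue@2 deps=(None,0) exec_start@4 write@7
I2 mul r3: issue@3 deps=(None,None) exec_start@3 write@6
I3 add r3: issue@4 deps=(None,2) exec_start@6 write@7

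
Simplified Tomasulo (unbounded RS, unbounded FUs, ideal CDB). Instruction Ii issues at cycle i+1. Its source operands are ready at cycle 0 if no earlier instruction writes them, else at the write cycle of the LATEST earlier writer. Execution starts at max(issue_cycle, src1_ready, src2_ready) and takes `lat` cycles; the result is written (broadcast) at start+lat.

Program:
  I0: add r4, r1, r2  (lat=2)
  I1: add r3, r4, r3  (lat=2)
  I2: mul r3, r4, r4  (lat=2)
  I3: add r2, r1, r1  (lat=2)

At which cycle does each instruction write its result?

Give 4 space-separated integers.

Answer: 3 5 5 6

Derivation:
I0 add r4: issue@1 deps=(None,None) exec_start@1 write@3
I1 add r3: issue@2 deps=(0,None) exec_start@3 write@5
I2 mul r3: issue@3 deps=(0,0) exec_start@3 write@5
I3 add r2: issue@4 deps=(None,None) exec_start@4 write@6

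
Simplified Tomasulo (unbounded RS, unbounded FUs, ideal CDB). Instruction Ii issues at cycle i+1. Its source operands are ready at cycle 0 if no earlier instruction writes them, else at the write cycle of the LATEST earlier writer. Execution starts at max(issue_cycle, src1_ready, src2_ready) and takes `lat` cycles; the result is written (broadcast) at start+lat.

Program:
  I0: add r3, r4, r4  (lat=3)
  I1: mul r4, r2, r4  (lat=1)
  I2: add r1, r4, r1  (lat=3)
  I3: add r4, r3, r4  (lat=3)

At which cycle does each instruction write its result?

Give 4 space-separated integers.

Answer: 4 3 6 7

Derivation:
I0 add r3: issue@1 deps=(None,None) exec_start@1 write@4
I1 mul r4: issue@2 deps=(None,None) exec_start@2 write@3
I2 add r1: issue@3 deps=(1,None) exec_start@3 write@6
I3 add r4: issue@4 deps=(0,1) exec_start@4 write@7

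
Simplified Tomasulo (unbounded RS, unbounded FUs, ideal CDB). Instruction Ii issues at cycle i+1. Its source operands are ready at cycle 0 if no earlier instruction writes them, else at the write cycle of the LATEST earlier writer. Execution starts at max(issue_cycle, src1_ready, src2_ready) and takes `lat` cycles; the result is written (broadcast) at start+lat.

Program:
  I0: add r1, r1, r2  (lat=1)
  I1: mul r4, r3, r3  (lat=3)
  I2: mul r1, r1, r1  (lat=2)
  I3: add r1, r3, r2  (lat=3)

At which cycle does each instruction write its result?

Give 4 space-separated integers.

Answer: 2 5 5 7

Derivation:
I0 add r1: issue@1 deps=(None,None) exec_start@1 write@2
I1 mul r4: issue@2 deps=(None,None) exec_start@2 write@5
I2 mul r1: issue@3 deps=(0,0) exec_start@3 write@5
I3 add r1: issue@4 deps=(None,None) exec_start@4 write@7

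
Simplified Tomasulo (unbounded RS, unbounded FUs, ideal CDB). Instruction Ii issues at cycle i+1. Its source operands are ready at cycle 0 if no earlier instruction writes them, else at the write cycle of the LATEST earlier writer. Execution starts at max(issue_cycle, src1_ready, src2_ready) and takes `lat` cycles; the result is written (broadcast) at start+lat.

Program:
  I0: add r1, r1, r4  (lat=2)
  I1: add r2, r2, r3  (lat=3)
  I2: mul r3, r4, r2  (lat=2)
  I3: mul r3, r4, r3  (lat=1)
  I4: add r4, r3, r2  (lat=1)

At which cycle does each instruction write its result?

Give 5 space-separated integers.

Answer: 3 5 7 8 9

Derivation:
I0 add r1: issue@1 deps=(None,None) exec_start@1 write@3
I1 add r2: issue@2 deps=(None,None) exec_start@2 write@5
I2 mul r3: issue@3 deps=(None,1) exec_start@5 write@7
I3 mul r3: issue@4 deps=(None,2) exec_start@7 write@8
I4 add r4: issue@5 deps=(3,1) exec_start@8 write@9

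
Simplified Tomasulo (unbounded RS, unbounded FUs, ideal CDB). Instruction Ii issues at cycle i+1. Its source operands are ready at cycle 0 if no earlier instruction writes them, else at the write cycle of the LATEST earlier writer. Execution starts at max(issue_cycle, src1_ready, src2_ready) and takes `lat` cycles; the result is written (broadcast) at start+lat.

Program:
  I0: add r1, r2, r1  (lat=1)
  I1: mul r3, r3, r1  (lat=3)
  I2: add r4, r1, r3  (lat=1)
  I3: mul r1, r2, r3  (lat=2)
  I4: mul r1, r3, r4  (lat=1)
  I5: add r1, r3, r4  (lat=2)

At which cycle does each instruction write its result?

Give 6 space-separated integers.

Answer: 2 5 6 7 7 8

Derivation:
I0 add r1: issue@1 deps=(None,None) exec_start@1 write@2
I1 mul r3: issue@2 deps=(None,0) exec_start@2 write@5
I2 add r4: issue@3 deps=(0,1) exec_start@5 write@6
I3 mul r1: issue@4 deps=(None,1) exec_start@5 write@7
I4 mul r1: issue@5 deps=(1,2) exec_start@6 write@7
I5 add r1: issue@6 deps=(1,2) exec_start@6 write@8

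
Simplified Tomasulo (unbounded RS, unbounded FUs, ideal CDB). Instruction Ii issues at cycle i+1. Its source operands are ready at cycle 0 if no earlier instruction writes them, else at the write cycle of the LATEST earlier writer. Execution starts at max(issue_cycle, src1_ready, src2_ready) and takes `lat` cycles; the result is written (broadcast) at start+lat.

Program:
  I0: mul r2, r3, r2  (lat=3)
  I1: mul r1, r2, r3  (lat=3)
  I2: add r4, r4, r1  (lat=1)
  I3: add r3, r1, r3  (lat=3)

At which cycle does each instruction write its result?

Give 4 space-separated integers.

Answer: 4 7 8 10

Derivation:
I0 mul r2: issue@1 deps=(None,None) exec_start@1 write@4
I1 mul r1: issue@2 deps=(0,None) exec_start@4 write@7
I2 add r4: issue@3 deps=(None,1) exec_start@7 write@8
I3 add r3: issue@4 deps=(1,None) exec_start@7 write@10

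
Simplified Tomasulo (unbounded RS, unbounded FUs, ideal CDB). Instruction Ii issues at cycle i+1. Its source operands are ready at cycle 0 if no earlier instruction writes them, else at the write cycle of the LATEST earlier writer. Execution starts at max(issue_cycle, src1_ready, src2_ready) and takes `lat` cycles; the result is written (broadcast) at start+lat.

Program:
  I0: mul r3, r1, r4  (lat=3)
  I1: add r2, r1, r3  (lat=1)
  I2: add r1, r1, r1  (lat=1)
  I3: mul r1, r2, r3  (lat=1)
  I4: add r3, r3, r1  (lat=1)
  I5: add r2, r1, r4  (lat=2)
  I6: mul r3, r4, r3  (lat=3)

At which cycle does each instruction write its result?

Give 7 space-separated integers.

Answer: 4 5 4 6 7 8 10

Derivation:
I0 mul r3: issue@1 deps=(None,None) exec_start@1 write@4
I1 add r2: issue@2 deps=(None,0) exec_start@4 write@5
I2 add r1: issue@3 deps=(None,None) exec_start@3 write@4
I3 mul r1: issue@4 deps=(1,0) exec_start@5 write@6
I4 add r3: issue@5 deps=(0,3) exec_start@6 write@7
I5 add r2: issue@6 deps=(3,None) exec_start@6 write@8
I6 mul r3: issue@7 deps=(None,4) exec_start@7 write@10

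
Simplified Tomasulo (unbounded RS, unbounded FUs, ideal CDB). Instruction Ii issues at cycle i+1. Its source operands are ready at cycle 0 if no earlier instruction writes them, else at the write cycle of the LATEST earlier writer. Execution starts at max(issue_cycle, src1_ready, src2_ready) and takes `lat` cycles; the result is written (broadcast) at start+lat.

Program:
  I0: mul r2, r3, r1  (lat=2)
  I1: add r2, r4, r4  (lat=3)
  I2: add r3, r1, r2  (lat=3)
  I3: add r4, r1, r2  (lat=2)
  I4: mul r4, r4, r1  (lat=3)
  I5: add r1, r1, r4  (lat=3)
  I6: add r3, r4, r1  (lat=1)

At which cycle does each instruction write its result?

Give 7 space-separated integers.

Answer: 3 5 8 7 10 13 14

Derivation:
I0 mul r2: issue@1 deps=(None,None) exec_start@1 write@3
I1 add r2: issue@2 deps=(None,None) exec_start@2 write@5
I2 add r3: issue@3 deps=(None,1) exec_start@5 write@8
I3 add r4: issue@4 deps=(None,1) exec_start@5 write@7
I4 mul r4: issue@5 deps=(3,None) exec_start@7 write@10
I5 add r1: issue@6 deps=(None,4) exec_start@10 write@13
I6 add r3: issue@7 deps=(4,5) exec_start@13 write@14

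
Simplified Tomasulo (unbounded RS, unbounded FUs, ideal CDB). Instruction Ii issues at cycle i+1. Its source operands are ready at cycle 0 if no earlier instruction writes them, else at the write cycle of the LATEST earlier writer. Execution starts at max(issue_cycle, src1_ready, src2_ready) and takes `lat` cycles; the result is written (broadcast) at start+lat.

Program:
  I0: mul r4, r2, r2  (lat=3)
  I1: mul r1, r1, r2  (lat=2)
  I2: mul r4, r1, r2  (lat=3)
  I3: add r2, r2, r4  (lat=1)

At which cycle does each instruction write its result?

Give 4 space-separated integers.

Answer: 4 4 7 8

Derivation:
I0 mul r4: issue@1 deps=(None,None) exec_start@1 write@4
I1 mul r1: issue@2 deps=(None,None) exec_start@2 write@4
I2 mul r4: issue@3 deps=(1,None) exec_start@4 write@7
I3 add r2: issue@4 deps=(None,2) exec_start@7 write@8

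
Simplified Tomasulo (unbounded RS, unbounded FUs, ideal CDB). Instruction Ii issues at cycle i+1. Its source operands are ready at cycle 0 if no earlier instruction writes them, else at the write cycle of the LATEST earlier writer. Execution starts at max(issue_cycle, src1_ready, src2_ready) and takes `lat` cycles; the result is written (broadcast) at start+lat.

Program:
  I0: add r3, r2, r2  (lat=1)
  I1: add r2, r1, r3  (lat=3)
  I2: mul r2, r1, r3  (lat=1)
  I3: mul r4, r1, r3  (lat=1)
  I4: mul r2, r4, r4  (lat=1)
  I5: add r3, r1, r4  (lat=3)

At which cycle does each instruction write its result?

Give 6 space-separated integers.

Answer: 2 5 4 5 6 9

Derivation:
I0 add r3: issue@1 deps=(None,None) exec_start@1 write@2
I1 add r2: issue@2 deps=(None,0) exec_start@2 write@5
I2 mul r2: issue@3 deps=(None,0) exec_start@3 write@4
I3 mul r4: issue@4 deps=(None,0) exec_start@4 write@5
I4 mul r2: issue@5 deps=(3,3) exec_start@5 write@6
I5 add r3: issue@6 deps=(None,3) exec_start@6 write@9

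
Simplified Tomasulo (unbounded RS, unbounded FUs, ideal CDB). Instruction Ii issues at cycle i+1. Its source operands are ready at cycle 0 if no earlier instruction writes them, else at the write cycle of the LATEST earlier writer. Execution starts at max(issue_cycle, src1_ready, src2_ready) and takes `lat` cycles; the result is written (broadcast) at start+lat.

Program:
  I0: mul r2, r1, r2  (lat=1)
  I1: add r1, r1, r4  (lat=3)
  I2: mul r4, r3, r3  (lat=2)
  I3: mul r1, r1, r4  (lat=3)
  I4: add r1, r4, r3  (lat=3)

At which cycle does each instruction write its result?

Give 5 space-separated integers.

Answer: 2 5 5 8 8

Derivation:
I0 mul r2: issue@1 deps=(None,None) exec_start@1 write@2
I1 add r1: issue@2 deps=(None,None) exec_start@2 write@5
I2 mul r4: issue@3 deps=(None,None) exec_start@3 write@5
I3 mul r1: issue@4 deps=(1,2) exec_start@5 write@8
I4 add r1: issue@5 deps=(2,None) exec_start@5 write@8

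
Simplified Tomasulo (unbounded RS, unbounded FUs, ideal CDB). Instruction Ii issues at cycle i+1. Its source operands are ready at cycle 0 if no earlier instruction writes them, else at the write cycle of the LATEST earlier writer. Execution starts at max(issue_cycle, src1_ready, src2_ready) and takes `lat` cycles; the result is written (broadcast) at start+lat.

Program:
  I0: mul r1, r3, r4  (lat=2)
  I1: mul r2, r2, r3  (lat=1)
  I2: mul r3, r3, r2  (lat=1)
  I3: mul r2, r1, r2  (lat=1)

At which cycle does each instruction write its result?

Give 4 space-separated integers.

I0 mul r1: issue@1 deps=(None,None) exec_start@1 write@3
I1 mul r2: issue@2 deps=(None,None) exec_start@2 write@3
I2 mul r3: issue@3 deps=(None,1) exec_start@3 write@4
I3 mul r2: issue@4 deps=(0,1) exec_start@4 write@5

Answer: 3 3 4 5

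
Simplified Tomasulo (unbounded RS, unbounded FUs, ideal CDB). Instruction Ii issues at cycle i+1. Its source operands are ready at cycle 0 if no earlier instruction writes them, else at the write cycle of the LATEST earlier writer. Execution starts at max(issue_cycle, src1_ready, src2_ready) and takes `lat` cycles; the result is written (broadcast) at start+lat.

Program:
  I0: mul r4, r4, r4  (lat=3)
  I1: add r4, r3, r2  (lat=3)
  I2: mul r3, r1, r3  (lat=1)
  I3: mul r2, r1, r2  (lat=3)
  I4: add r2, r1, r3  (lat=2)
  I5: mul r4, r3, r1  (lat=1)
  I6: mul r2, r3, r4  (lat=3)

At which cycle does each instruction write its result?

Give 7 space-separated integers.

Answer: 4 5 4 7 7 7 10

Derivation:
I0 mul r4: issue@1 deps=(None,None) exec_start@1 write@4
I1 add r4: issue@2 deps=(None,None) exec_start@2 write@5
I2 mul r3: issue@3 deps=(None,None) exec_start@3 write@4
I3 mul r2: issue@4 deps=(None,None) exec_start@4 write@7
I4 add r2: issue@5 deps=(None,2) exec_start@5 write@7
I5 mul r4: issue@6 deps=(2,None) exec_start@6 write@7
I6 mul r2: issue@7 deps=(2,5) exec_start@7 write@10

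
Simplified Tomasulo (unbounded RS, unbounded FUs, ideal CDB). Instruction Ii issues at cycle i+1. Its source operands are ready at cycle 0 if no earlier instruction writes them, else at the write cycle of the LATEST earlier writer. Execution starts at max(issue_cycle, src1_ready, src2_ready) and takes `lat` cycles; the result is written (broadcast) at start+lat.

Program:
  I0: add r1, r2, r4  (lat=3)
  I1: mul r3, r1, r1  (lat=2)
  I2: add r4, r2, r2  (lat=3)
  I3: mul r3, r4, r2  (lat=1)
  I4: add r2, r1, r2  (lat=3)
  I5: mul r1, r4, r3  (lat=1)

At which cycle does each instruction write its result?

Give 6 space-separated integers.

Answer: 4 6 6 7 8 8

Derivation:
I0 add r1: issue@1 deps=(None,None) exec_start@1 write@4
I1 mul r3: issue@2 deps=(0,0) exec_start@4 write@6
I2 add r4: issue@3 deps=(None,None) exec_start@3 write@6
I3 mul r3: issue@4 deps=(2,None) exec_start@6 write@7
I4 add r2: issue@5 deps=(0,None) exec_start@5 write@8
I5 mul r1: issue@6 deps=(2,3) exec_start@7 write@8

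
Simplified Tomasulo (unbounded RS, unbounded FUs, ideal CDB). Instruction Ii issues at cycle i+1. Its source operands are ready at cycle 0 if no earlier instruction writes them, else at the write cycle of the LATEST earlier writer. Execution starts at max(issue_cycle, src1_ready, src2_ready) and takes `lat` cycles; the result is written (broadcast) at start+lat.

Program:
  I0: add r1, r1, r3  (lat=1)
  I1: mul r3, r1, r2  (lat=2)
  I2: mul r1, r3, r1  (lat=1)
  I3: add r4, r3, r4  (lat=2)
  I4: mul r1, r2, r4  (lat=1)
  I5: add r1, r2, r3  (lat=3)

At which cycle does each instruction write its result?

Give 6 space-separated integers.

I0 add r1: issue@1 deps=(None,None) exec_start@1 write@2
I1 mul r3: issue@2 deps=(0,None) exec_start@2 write@4
I2 mul r1: issue@3 deps=(1,0) exec_start@4 write@5
I3 add r4: issue@4 deps=(1,None) exec_start@4 write@6
I4 mul r1: issue@5 deps=(None,3) exec_start@6 write@7
I5 add r1: issue@6 deps=(None,1) exec_start@6 write@9

Answer: 2 4 5 6 7 9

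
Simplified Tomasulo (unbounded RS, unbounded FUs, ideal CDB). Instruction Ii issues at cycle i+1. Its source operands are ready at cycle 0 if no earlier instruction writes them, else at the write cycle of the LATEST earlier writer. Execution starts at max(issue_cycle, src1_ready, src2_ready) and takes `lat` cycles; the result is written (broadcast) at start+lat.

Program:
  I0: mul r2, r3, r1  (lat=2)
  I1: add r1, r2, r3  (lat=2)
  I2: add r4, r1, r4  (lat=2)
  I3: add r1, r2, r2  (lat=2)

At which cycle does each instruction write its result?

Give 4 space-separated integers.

I0 mul r2: issue@1 deps=(None,None) exec_start@1 write@3
I1 add r1: issue@2 deps=(0,None) exec_start@3 write@5
I2 add r4: issue@3 deps=(1,None) exec_start@5 write@7
I3 add r1: issue@4 deps=(0,0) exec_start@4 write@6

Answer: 3 5 7 6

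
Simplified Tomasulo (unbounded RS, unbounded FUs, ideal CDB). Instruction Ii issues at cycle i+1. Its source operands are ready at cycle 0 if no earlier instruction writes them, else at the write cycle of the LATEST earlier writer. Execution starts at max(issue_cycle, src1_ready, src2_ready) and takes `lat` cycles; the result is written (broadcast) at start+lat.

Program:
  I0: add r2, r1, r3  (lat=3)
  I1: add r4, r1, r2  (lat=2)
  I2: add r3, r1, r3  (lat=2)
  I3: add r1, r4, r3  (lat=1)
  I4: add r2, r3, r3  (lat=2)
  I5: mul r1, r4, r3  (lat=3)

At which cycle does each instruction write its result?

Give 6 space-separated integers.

Answer: 4 6 5 7 7 9

Derivation:
I0 add r2: issue@1 deps=(None,None) exec_start@1 write@4
I1 add r4: issue@2 deps=(None,0) exec_start@4 write@6
I2 add r3: issue@3 deps=(None,None) exec_start@3 write@5
I3 add r1: issue@4 deps=(1,2) exec_start@6 write@7
I4 add r2: issue@5 deps=(2,2) exec_start@5 write@7
I5 mul r1: issue@6 deps=(1,2) exec_start@6 write@9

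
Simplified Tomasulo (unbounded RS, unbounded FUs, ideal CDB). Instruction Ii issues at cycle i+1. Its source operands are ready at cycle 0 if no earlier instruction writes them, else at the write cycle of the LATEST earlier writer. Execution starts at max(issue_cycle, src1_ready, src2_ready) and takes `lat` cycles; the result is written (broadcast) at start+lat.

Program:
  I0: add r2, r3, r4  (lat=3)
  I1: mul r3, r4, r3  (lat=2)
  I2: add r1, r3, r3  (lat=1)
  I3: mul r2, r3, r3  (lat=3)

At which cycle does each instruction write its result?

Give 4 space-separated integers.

I0 add r2: issue@1 deps=(None,None) exec_start@1 write@4
I1 mul r3: issue@2 deps=(None,None) exec_start@2 write@4
I2 add r1: issue@3 deps=(1,1) exec_start@4 write@5
I3 mul r2: issue@4 deps=(1,1) exec_start@4 write@7

Answer: 4 4 5 7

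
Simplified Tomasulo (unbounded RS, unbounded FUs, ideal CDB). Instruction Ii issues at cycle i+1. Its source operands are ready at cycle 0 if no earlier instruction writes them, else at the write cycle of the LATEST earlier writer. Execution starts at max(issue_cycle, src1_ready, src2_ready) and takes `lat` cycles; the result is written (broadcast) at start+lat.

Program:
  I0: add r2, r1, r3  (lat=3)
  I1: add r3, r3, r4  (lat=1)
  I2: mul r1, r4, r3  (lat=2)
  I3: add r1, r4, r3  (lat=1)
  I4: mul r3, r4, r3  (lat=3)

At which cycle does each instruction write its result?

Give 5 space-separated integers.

I0 add r2: issue@1 deps=(None,None) exec_start@1 write@4
I1 add r3: issue@2 deps=(None,None) exec_start@2 write@3
I2 mul r1: issue@3 deps=(None,1) exec_start@3 write@5
I3 add r1: issue@4 deps=(None,1) exec_start@4 write@5
I4 mul r3: issue@5 deps=(None,1) exec_start@5 write@8

Answer: 4 3 5 5 8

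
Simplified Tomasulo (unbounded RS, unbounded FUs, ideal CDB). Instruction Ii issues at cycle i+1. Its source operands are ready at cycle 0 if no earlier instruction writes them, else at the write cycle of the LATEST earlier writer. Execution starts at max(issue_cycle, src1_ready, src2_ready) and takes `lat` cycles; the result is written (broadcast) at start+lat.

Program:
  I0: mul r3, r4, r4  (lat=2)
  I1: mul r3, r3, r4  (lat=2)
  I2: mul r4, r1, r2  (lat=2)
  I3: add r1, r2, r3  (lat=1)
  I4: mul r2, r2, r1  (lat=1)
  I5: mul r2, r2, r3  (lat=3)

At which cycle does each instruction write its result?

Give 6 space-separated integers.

Answer: 3 5 5 6 7 10

Derivation:
I0 mul r3: issue@1 deps=(None,None) exec_start@1 write@3
I1 mul r3: issue@2 deps=(0,None) exec_start@3 write@5
I2 mul r4: issue@3 deps=(None,None) exec_start@3 write@5
I3 add r1: issue@4 deps=(None,1) exec_start@5 write@6
I4 mul r2: issue@5 deps=(None,3) exec_start@6 write@7
I5 mul r2: issue@6 deps=(4,1) exec_start@7 write@10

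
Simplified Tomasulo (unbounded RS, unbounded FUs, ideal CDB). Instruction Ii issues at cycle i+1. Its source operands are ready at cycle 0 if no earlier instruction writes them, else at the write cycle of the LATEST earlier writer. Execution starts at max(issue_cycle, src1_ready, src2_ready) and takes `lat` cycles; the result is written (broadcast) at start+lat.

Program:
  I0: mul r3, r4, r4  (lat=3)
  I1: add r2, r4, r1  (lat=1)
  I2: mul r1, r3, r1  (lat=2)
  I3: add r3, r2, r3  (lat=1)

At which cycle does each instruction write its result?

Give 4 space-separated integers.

I0 mul r3: issue@1 deps=(None,None) exec_start@1 write@4
I1 add r2: issue@2 deps=(None,None) exec_start@2 write@3
I2 mul r1: issue@3 deps=(0,None) exec_start@4 write@6
I3 add r3: issue@4 deps=(1,0) exec_start@4 write@5

Answer: 4 3 6 5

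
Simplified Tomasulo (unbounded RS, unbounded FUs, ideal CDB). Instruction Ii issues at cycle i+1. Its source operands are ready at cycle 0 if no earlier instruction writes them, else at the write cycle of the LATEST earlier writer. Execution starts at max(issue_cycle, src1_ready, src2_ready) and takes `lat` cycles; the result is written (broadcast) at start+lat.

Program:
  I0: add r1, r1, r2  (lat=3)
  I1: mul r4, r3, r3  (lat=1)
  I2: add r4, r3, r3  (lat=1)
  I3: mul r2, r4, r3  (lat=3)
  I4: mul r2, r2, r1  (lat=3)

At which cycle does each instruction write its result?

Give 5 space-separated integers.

Answer: 4 3 4 7 10

Derivation:
I0 add r1: issue@1 deps=(None,None) exec_start@1 write@4
I1 mul r4: issue@2 deps=(None,None) exec_start@2 write@3
I2 add r4: issue@3 deps=(None,None) exec_start@3 write@4
I3 mul r2: issue@4 deps=(2,None) exec_start@4 write@7
I4 mul r2: issue@5 deps=(3,0) exec_start@7 write@10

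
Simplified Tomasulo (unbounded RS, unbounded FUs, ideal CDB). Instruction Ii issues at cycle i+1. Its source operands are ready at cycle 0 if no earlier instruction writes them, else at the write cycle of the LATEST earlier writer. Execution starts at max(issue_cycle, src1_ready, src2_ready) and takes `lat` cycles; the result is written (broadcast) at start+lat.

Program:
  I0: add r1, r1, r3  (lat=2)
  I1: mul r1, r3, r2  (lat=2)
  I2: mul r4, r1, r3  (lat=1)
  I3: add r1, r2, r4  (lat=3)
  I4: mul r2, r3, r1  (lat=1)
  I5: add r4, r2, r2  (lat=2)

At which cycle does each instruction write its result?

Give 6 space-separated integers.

Answer: 3 4 5 8 9 11

Derivation:
I0 add r1: issue@1 deps=(None,None) exec_start@1 write@3
I1 mul r1: issue@2 deps=(None,None) exec_start@2 write@4
I2 mul r4: issue@3 deps=(1,None) exec_start@4 write@5
I3 add r1: issue@4 deps=(None,2) exec_start@5 write@8
I4 mul r2: issue@5 deps=(None,3) exec_start@8 write@9
I5 add r4: issue@6 deps=(4,4) exec_start@9 write@11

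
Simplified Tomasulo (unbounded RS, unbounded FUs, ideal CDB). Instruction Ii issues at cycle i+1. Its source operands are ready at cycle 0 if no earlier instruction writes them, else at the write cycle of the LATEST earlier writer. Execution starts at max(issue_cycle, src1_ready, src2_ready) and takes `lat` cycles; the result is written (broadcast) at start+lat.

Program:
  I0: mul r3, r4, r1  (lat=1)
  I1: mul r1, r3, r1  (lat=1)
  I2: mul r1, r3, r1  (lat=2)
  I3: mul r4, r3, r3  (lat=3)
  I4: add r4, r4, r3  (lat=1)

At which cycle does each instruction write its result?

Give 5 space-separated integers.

Answer: 2 3 5 7 8

Derivation:
I0 mul r3: issue@1 deps=(None,None) exec_start@1 write@2
I1 mul r1: issue@2 deps=(0,None) exec_start@2 write@3
I2 mul r1: issue@3 deps=(0,1) exec_start@3 write@5
I3 mul r4: issue@4 deps=(0,0) exec_start@4 write@7
I4 add r4: issue@5 deps=(3,0) exec_start@7 write@8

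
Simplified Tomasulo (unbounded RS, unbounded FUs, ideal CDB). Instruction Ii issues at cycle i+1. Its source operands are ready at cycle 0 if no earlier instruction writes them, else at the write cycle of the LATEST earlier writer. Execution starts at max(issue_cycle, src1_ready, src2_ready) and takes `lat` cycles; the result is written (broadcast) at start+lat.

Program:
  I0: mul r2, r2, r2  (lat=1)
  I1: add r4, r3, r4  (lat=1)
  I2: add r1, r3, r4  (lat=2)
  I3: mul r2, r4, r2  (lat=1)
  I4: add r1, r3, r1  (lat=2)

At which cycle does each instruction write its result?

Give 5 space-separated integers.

I0 mul r2: issue@1 deps=(None,None) exec_start@1 write@2
I1 add r4: issue@2 deps=(None,None) exec_start@2 write@3
I2 add r1: issue@3 deps=(None,1) exec_start@3 write@5
I3 mul r2: issue@4 deps=(1,0) exec_start@4 write@5
I4 add r1: issue@5 deps=(None,2) exec_start@5 write@7

Answer: 2 3 5 5 7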